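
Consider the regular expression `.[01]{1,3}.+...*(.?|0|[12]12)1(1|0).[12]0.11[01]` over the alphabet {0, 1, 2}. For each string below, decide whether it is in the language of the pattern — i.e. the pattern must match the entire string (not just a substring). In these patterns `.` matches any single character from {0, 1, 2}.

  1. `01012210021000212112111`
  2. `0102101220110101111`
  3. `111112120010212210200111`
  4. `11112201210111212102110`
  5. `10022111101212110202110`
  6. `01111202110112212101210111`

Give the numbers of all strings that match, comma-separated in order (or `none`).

1 → no match
2 → match
3 → no match
4 → no match
5 → match
6 → no match

2, 5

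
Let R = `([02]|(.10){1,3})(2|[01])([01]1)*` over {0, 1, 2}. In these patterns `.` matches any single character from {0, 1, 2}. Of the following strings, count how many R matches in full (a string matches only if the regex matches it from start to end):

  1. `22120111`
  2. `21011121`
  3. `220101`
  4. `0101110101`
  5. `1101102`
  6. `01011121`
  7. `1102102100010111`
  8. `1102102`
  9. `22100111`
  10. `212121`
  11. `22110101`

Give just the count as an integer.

6

1. `22120111` → no match
2. `21011121` → no match
3. `220101` → match
4. `0101110101` → match
5. `1101102` → match
6. `01011121` → no match
7 → match
8. `1102102` → match
9. `22100111` → no match
10. `212121` → no match
11. `22110101` → match
Total matched: 6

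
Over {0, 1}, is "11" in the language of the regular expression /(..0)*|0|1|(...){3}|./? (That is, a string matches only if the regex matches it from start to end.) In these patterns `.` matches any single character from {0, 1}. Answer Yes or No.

No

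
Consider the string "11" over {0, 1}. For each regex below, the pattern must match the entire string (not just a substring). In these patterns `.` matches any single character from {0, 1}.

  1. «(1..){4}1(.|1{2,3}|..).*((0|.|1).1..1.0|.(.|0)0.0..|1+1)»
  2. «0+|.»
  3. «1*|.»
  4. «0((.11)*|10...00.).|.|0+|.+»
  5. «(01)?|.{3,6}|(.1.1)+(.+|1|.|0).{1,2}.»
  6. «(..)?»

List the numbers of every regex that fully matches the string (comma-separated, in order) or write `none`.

1 → no match
2 → no match
3 → match
4 → match
5 → no match
6 → match

3, 4, 6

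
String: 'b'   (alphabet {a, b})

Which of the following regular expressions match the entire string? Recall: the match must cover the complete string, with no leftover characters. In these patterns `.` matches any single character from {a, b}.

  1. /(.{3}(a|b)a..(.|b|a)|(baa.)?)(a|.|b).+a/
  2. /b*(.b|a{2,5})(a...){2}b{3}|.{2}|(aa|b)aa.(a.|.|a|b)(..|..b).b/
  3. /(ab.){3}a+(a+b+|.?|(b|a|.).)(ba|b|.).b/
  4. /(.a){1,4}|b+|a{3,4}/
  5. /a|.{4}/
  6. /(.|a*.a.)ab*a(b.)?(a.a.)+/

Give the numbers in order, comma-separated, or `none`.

4

1 → no match — must end with 'a'
2 → no match
3 → no match — must start with 'ab'
4 → match
5 → no match
6 → no match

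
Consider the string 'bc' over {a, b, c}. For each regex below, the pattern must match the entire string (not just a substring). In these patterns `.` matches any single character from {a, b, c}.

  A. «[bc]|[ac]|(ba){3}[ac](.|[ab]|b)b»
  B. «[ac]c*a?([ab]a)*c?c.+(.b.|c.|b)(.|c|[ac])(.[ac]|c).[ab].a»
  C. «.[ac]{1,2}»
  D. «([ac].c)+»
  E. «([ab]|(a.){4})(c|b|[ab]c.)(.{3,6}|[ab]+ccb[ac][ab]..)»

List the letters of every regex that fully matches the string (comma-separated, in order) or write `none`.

A → no match
B → no match — must end with 'a'
C → match
D → no match
E → no match

C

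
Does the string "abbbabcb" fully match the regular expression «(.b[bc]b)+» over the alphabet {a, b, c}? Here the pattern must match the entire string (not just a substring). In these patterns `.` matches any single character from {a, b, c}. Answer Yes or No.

Yes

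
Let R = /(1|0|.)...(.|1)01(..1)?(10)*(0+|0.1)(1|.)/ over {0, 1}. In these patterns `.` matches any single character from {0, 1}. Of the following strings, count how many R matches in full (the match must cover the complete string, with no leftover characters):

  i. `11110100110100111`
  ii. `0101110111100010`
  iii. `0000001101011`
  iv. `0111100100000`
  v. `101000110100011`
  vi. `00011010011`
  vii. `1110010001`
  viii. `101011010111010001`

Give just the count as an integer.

2

i → no match
ii → no match
iii → no match
iv → no match
v → match
vi → match
vii → no match
viii → no match
Total matched: 2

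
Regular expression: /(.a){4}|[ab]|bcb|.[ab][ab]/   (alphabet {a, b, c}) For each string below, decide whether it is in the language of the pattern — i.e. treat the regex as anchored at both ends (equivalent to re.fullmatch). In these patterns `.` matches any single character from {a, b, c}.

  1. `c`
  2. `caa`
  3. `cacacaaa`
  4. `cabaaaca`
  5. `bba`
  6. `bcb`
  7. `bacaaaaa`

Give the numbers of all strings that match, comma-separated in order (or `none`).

2, 3, 4, 5, 6, 7

1. `c` → no match
2. `caa` → match
3. `cacacaaa` → match
4. `cabaaaca` → match
5. `bba` → match
6. `bcb` → match
7. `bacaaaaa` → match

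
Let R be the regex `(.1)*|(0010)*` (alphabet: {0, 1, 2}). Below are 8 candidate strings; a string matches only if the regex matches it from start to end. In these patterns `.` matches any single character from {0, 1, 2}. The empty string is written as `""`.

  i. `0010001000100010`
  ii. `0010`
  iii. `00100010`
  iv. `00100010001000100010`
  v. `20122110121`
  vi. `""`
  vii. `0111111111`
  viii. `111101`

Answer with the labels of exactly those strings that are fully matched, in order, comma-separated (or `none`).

i, ii, iii, iv, vi, vii, viii

i → match
ii. `0010` → match
iii. `00100010` → match
iv → match
v. `20122110121` → no match
vi. `""` → match
vii. `0111111111` → match
viii. `111101` → match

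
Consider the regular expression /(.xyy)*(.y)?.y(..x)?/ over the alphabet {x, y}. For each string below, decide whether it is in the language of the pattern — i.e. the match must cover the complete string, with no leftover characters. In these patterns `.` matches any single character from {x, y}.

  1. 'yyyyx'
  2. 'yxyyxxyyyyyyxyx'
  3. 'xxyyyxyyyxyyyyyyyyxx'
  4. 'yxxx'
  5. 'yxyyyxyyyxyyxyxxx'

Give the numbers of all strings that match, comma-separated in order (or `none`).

1, 2, 5

1. 'yyyyx' → match
2 → match
3 → no match
4. 'yxxx' → no match
5 → match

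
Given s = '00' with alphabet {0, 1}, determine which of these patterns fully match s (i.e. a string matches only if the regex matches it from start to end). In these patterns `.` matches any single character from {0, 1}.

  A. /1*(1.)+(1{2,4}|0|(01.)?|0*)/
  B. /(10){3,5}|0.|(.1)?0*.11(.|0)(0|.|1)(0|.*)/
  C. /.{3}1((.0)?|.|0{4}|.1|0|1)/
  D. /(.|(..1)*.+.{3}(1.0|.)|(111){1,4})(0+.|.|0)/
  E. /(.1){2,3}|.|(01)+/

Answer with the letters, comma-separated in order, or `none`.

B, D

A → no match
B → match
C → no match
D → match
E → no match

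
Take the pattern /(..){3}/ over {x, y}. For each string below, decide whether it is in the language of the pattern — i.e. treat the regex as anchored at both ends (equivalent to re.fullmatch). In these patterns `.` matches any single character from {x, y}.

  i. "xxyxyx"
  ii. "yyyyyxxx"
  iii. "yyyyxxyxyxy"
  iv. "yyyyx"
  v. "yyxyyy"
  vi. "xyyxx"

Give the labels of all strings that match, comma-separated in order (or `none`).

i → match
ii → no match
iii → no match
iv → no match
v → match
vi → no match

i, v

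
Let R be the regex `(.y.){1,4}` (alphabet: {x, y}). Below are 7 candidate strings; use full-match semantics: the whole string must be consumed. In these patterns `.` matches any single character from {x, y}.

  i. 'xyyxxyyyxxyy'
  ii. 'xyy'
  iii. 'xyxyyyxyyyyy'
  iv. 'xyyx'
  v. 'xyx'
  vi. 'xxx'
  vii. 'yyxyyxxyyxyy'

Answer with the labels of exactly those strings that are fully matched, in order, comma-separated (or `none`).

ii, iii, v, vii

i. 'xyyxxyyyxxyy' → no match
ii. 'xyy' → match
iii. 'xyxyyyxyyyyy' → match
iv. 'xyyx' → no match
v. 'xyx' → match
vi. 'xxx' → no match
vii. 'yyxyyxxyyxyy' → match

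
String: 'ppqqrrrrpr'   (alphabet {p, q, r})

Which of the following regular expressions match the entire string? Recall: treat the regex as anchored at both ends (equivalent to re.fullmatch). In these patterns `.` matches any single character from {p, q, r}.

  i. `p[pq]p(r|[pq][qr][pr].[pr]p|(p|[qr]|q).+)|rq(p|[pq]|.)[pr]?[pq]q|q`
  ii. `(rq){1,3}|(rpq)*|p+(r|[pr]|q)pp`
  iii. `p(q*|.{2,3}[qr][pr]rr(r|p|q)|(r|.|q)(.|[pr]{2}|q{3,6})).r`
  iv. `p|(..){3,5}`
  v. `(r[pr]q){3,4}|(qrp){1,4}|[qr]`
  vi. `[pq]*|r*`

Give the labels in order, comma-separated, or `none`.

i → no match
ii → no match
iii → match
iv → match
v → no match
vi → no match

iii, iv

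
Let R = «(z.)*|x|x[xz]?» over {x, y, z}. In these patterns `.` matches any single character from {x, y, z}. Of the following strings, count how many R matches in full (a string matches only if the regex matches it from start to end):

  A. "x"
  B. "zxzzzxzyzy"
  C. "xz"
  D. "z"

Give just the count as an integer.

A → match
B → match
C → match
D → no match
Total matched: 3

3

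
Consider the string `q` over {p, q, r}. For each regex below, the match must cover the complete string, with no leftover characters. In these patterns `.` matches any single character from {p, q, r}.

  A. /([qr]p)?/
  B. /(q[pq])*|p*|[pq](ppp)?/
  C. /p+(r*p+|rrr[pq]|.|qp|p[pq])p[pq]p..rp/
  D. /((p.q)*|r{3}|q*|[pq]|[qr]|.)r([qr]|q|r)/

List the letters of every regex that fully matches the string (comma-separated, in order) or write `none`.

B

A → no match
B → match
C → no match — must start with `p`
D → no match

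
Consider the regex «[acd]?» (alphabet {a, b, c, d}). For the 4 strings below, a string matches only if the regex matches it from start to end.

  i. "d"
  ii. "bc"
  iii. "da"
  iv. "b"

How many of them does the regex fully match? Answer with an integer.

i → match
ii → no match
iii → no match
iv → no match
Total matched: 1

1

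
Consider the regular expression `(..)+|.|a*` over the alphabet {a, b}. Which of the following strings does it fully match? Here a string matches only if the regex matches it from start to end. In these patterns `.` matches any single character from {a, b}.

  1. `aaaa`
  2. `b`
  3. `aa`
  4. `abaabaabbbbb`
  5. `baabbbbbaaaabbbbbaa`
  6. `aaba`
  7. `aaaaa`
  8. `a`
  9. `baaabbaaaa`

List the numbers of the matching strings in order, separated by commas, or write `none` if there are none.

1. `aaaa` → match
2. `b` → match
3. `aa` → match
4. `abaabaabbbbb` → match
5 → no match
6. `aaba` → match
7. `aaaaa` → match
8. `a` → match
9. `baaabbaaaa` → match

1, 2, 3, 4, 6, 7, 8, 9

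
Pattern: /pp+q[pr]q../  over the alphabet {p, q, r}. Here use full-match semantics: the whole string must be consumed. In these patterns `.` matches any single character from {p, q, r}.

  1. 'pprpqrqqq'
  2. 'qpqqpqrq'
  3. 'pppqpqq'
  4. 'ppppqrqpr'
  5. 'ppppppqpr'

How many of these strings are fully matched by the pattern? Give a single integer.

1

1. 'pprpqrqqq' → no match
2. 'qpqqpqrq' → no match — must start with 'pp'
3. 'pppqpqq' → no match
4. 'ppppqrqpr' → match
5. 'ppppppqpr' → no match
Total matched: 1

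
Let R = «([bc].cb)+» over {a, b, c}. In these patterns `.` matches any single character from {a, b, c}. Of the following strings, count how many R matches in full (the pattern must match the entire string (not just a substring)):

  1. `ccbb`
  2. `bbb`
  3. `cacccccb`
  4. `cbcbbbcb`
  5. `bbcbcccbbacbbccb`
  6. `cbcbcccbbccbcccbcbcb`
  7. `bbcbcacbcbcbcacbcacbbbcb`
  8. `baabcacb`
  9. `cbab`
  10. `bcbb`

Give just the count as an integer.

4

1. `ccbb` → no match — must end with `cb`
2. `bbb` → no match — must end with `cb`
3. `cacccccb` → no match
4. `cbcbbbcb` → match
5 → match
6 → match
7 → match
8. `baabcacb` → no match
9. `cbab` → no match — must end with `cb`
10. `bcbb` → no match — must end with `cb`
Total matched: 4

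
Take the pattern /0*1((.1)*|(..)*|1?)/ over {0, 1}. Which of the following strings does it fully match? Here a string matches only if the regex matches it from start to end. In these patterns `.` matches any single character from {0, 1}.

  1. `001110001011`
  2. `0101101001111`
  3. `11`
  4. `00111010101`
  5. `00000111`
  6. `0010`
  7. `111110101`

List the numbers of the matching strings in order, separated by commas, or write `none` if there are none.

1. `001110001011` → no match
2 → no match
3. `11` → match
4. `00111010101` → match
5. `00000111` → match
6. `0010` → no match
7. `111110101` → match

3, 4, 5, 7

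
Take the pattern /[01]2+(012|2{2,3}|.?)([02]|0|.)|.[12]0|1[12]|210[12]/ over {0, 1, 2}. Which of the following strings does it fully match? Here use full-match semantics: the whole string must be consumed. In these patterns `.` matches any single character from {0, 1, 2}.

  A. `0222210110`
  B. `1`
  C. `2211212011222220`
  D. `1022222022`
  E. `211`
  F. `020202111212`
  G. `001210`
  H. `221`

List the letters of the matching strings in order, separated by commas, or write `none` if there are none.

none

A → no match
B → no match
C → no match
D → no match
E → no match
F → no match
G → no match
H → no match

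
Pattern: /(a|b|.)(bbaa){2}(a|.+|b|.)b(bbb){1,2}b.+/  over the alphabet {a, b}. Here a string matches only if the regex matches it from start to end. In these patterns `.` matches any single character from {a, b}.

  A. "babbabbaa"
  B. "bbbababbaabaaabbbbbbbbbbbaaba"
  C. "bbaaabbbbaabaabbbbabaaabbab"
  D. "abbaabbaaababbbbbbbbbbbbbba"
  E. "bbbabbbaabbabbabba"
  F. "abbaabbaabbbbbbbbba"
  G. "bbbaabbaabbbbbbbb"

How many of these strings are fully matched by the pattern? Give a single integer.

A → no match
B → no match
C → no match
D → match
E → no match
F → match
G → match
Total matched: 3

3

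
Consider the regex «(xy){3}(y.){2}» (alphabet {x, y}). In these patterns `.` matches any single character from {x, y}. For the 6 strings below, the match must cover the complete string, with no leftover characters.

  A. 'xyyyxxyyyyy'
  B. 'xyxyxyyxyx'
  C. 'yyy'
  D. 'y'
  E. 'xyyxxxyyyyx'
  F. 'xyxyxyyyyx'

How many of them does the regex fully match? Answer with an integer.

A → no match
B → match
C → no match — must start with 'xy'
D → no match — must start with 'xy'
E → no match
F → match
Total matched: 2

2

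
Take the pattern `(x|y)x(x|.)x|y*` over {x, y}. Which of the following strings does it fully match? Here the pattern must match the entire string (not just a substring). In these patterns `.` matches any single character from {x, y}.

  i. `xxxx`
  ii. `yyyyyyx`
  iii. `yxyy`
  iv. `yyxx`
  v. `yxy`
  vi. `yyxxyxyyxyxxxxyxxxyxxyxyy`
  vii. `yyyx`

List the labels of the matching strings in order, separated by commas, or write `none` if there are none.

i

i → match
ii → no match
iii → no match
iv → no match
v → no match
vi → no match
vii → no match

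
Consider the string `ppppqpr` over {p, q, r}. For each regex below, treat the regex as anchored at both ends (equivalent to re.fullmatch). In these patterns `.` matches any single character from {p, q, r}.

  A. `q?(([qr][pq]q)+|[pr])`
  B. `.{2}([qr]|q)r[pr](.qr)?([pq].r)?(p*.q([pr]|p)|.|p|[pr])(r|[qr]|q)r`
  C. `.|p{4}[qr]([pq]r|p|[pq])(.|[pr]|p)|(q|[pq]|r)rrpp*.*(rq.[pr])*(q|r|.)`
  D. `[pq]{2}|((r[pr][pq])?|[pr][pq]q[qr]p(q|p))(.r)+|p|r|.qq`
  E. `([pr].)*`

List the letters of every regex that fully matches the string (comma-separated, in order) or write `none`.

A → no match
B → no match
C → match
D → no match
E → no match

C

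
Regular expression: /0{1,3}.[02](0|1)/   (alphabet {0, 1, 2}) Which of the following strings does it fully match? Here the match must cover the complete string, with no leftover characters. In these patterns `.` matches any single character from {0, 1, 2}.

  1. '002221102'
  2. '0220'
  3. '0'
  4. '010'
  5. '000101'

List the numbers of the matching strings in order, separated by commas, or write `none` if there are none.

1. '002221102' → no match
2. '0220' → match
3. '0' → no match
4. '010' → no match
5. '000101' → match

2, 5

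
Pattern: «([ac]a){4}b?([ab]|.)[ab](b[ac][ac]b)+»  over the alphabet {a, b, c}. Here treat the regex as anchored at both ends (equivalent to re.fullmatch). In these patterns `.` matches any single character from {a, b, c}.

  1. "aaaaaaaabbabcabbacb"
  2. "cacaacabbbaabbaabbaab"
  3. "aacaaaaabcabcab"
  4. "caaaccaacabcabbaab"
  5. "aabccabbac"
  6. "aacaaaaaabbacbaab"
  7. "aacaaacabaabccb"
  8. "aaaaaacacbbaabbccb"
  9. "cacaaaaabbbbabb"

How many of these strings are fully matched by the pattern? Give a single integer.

4

1 → match
2 → no match
3 → match
4 → no match
5 → no match — must end with "b"
6 → no match
7 → match
8 → match
9 → no match
Total matched: 4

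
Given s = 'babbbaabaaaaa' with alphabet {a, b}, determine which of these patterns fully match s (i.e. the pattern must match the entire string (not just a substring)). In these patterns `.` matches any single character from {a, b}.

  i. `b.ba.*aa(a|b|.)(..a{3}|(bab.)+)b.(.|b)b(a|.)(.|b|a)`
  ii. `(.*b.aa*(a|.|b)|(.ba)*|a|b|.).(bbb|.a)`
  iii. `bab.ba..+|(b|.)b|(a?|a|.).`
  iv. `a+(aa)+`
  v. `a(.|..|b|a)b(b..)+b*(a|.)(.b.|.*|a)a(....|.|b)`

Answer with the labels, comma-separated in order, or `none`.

iii

i → no match
ii → no match
iii → match
iv → no match — must start with 'a'
v → no match — must start with 'a'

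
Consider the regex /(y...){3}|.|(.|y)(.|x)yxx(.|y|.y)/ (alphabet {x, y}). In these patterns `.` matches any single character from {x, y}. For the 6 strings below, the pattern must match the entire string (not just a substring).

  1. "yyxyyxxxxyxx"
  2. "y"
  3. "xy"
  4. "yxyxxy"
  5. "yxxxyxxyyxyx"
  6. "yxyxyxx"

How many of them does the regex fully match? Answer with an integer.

1. "yyxyyxxxxyxx" → no match
2. "y" → match
3. "xy" → no match
4. "yxyxxy" → match
5. "yxxxyxxyyxyx" → match
6. "yxyxyxx" → no match
Total matched: 3

3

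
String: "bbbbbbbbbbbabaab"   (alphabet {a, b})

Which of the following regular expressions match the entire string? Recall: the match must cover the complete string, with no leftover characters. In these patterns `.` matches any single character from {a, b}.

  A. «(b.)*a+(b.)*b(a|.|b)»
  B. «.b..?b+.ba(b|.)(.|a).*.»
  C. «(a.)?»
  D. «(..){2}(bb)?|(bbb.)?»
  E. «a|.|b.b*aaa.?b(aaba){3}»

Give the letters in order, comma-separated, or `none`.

B

A → no match
B → match
C → no match
D → no match
E → no match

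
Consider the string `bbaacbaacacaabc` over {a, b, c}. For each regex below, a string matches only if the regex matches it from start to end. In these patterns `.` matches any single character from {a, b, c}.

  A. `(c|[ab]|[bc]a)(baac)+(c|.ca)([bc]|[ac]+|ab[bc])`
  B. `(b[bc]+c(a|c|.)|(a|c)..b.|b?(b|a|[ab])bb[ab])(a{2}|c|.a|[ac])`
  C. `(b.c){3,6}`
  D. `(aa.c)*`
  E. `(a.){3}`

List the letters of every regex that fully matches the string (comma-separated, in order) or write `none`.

A

A → match
B → no match
C → no match
D → no match
E → no match — must start with `a`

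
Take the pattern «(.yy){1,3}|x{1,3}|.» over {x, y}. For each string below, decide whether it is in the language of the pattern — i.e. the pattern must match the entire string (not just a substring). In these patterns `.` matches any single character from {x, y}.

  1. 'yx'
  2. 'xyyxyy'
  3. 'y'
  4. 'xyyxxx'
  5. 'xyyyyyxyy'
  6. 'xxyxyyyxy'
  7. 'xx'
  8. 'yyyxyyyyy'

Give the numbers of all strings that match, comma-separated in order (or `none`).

1 → no match
2 → match
3 → match
4 → no match
5 → match
6 → no match
7 → match
8 → match

2, 3, 5, 7, 8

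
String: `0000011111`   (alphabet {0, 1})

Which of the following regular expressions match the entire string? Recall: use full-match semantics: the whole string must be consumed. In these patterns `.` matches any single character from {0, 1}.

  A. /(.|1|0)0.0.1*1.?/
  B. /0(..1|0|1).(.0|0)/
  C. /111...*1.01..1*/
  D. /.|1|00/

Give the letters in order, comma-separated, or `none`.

A

A → match
B → no match — must end with `0`
C → no match — must start with `111`
D → no match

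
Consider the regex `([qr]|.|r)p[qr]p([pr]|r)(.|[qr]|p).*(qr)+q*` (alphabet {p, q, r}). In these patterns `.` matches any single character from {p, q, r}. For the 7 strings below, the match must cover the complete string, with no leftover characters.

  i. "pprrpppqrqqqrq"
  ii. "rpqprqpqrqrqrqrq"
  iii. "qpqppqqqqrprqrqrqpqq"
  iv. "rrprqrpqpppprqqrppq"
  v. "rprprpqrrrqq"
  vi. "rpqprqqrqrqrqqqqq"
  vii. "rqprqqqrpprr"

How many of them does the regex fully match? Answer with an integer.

i → no match
ii → match
iii → no match
iv → no match
v. "rprprpqrrrqq" → no match
vi → match
vii. "rqprqqqrpprr" → no match
Total matched: 2

2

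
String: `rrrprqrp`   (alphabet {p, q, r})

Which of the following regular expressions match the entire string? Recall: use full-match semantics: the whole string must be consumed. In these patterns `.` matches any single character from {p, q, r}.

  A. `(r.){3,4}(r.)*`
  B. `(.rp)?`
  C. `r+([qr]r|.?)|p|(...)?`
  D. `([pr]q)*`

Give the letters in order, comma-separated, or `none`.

A → match
B → no match
C → no match
D → no match

A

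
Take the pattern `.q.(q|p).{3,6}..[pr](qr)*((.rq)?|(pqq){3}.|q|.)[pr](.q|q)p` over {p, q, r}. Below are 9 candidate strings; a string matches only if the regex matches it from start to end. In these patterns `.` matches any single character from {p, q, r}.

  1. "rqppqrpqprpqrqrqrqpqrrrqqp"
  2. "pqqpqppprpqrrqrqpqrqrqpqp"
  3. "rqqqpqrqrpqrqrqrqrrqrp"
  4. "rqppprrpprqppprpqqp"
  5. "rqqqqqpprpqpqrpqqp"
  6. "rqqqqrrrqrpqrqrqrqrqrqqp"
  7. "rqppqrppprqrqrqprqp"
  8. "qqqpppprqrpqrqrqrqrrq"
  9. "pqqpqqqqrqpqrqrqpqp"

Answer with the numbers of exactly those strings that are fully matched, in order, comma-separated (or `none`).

5, 6, 7, 9

1 → no match
2 → no match
3 → no match — must end with "qp"
4 → no match
5 → match
6 → match
7 → match
8 → no match — must end with "qp"
9 → match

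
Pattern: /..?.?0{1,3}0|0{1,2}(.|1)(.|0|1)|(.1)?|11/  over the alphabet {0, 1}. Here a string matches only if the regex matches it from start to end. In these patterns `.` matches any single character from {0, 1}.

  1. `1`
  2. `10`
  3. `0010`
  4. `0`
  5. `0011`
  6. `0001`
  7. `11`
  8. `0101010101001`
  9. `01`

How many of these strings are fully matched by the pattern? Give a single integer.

1 → no match
2 → no match
3 → match
4 → no match
5 → match
6 → match
7 → match
8 → no match
9 → match
Total matched: 5

5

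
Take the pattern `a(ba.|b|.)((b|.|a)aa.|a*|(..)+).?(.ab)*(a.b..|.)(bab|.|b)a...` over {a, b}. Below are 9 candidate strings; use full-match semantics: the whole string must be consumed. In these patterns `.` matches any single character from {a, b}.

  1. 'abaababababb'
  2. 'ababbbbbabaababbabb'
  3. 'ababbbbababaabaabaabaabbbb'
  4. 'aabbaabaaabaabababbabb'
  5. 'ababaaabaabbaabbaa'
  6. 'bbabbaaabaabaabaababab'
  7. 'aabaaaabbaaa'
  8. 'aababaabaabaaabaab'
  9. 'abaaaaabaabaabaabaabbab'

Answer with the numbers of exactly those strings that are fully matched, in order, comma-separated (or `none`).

none

1. 'abaababababb' → no match
2 → no match
3 → no match
4 → no match
5 → no match
6 → no match — must start with 'a'
7. 'aabaaaabbaaa' → no match
8 → no match
9 → no match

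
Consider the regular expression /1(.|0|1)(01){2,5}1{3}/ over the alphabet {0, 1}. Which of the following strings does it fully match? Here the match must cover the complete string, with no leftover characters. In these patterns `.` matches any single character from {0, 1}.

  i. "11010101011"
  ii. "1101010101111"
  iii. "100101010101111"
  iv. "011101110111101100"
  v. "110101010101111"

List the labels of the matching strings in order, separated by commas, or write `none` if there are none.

i → no match
ii → match
iii → match
iv → no match — must start with "1"
v → match

ii, iii, v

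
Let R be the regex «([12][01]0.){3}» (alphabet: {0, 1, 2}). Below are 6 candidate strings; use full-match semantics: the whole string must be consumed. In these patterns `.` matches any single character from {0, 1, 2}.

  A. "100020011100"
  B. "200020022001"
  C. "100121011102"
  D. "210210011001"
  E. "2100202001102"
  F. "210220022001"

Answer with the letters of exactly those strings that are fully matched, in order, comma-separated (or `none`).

A, B, C, D, F

A → match
B → match
C → match
D → match
E → no match
F → match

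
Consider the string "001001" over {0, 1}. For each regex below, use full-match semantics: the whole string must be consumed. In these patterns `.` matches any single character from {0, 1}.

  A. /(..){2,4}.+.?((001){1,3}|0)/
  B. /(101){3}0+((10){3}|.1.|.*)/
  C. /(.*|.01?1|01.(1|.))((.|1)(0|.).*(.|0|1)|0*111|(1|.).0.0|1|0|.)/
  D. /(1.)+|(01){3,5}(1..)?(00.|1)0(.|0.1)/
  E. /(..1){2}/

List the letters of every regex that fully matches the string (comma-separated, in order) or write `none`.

C, E

A → no match
B → no match — must start with "101"
C → match
D → no match
E → match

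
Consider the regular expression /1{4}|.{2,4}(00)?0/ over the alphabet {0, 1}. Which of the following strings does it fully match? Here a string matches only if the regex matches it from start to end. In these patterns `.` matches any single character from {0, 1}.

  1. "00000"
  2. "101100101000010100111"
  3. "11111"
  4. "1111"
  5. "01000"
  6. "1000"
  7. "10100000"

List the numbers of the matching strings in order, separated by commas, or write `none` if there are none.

1, 4, 5, 6

1 → match
2 → no match
3 → no match
4 → match
5 → match
6 → match
7 → no match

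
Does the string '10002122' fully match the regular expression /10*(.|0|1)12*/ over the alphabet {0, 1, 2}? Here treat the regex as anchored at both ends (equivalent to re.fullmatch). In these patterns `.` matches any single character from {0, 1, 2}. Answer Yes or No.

Yes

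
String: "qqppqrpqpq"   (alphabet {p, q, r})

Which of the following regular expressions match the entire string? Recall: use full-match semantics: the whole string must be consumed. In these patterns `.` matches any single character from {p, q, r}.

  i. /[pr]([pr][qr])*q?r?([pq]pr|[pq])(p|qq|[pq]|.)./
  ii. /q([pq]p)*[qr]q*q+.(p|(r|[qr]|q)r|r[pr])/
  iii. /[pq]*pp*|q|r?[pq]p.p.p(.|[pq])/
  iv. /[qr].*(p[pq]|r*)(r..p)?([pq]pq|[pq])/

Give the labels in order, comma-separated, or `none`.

i → no match
ii → no match
iii → no match
iv → match

iv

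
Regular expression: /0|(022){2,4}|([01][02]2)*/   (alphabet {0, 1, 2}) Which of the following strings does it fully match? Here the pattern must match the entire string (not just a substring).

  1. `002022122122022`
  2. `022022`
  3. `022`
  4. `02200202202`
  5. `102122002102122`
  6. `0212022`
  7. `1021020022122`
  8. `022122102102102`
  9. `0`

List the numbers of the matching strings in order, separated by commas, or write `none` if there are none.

1, 2, 3, 5, 8, 9

1 → match
2 → match
3 → match
4 → no match
5 → match
6 → no match
7 → no match
8 → match
9 → match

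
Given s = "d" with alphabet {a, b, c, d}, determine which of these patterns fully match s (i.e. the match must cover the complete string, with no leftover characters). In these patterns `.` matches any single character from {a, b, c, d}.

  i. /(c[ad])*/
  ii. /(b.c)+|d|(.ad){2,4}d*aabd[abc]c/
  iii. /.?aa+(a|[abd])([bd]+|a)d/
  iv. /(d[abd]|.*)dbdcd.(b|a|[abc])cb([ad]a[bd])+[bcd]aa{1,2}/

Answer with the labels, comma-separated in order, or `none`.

ii

i → no match
ii → match
iii → no match
iv → no match — must end with "a"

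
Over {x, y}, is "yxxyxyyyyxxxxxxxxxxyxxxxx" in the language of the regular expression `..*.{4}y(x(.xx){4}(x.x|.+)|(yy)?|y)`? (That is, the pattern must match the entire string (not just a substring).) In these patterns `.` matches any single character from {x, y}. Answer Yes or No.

Yes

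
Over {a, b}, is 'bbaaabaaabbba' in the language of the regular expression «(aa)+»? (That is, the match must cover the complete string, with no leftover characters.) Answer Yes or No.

No

Every match must start with 'aa', but 'bbaaabaaabbba' does not.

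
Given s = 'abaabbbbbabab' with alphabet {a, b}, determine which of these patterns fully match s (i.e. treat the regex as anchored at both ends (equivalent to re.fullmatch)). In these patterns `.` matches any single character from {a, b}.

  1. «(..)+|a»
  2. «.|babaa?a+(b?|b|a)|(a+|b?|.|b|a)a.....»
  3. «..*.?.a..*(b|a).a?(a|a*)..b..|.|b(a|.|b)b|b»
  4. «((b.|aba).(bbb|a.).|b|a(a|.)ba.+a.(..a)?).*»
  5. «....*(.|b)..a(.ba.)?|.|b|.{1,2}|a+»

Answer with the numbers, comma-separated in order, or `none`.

1 → no match
2 → no match
3 → match
4 → match
5 → no match

3, 4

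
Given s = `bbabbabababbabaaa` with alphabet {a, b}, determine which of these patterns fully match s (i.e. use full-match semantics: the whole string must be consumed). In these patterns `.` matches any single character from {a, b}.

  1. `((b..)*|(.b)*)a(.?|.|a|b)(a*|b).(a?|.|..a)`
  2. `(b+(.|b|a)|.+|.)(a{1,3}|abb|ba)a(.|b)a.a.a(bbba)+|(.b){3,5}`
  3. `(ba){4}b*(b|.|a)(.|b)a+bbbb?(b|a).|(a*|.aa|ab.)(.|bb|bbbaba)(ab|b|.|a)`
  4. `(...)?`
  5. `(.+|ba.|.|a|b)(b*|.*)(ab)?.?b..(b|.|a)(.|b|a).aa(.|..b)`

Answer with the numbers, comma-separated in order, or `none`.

1 → no match
2 → no match
3 → no match
4 → no match
5 → match

5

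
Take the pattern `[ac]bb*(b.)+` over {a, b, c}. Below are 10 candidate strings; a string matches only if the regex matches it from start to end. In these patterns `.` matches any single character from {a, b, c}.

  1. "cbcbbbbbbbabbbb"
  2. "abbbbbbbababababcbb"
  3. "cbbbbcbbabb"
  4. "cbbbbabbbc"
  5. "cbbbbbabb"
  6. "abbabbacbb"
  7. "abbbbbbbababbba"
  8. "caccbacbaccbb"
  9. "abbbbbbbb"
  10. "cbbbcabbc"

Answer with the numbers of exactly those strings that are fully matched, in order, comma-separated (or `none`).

1 → no match
2 → match
3. "cbbbbcbbabb" → no match
4. "cbbbbabbbc" → match
5. "cbbbbbabb" → match
6. "abbabbacbb" → no match
7 → match
8 → no match
9. "abbbbbbbb" → match
10. "cbbbcabbc" → no match

2, 4, 5, 7, 9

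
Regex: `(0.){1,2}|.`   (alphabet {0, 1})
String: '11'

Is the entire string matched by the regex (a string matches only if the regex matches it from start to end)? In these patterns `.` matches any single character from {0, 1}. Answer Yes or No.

No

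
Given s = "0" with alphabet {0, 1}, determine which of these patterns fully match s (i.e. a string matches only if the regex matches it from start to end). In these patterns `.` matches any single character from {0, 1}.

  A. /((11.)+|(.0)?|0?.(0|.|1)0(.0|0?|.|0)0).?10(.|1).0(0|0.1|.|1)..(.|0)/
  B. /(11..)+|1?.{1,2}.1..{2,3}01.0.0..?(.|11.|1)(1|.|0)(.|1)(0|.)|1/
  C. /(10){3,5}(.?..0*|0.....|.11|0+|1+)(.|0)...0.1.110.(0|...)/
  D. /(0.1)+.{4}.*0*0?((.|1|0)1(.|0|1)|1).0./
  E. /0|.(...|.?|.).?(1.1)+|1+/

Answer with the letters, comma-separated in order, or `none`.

A → no match
B → no match
C → no match — must start with "10"
D → no match
E → match

E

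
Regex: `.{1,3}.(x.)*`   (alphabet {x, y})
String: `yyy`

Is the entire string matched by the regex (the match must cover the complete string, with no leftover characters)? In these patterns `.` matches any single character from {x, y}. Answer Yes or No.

Yes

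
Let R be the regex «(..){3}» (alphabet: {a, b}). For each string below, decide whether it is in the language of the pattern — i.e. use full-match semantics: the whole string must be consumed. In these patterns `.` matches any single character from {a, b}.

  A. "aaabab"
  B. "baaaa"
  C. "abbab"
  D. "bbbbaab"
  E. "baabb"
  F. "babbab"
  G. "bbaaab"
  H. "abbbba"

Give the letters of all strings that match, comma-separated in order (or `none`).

A. "aaabab" → match
B. "baaaa" → no match
C. "abbab" → no match
D. "bbbbaab" → no match
E. "baabb" → no match
F. "babbab" → match
G. "bbaaab" → match
H. "abbbba" → match

A, F, G, H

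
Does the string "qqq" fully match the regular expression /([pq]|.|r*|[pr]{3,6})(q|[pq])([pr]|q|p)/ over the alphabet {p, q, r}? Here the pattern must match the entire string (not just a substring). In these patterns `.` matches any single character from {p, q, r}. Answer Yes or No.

Yes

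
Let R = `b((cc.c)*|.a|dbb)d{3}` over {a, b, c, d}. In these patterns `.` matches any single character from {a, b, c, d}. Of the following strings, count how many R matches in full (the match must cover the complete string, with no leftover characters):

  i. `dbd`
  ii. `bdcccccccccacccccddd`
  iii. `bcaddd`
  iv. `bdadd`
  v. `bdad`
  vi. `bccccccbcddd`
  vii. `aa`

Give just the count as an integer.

i → no match — must start with `b`
ii → no match
iii → match
iv → no match
v → no match
vi → match
vii → no match — must start with `b`
Total matched: 2

2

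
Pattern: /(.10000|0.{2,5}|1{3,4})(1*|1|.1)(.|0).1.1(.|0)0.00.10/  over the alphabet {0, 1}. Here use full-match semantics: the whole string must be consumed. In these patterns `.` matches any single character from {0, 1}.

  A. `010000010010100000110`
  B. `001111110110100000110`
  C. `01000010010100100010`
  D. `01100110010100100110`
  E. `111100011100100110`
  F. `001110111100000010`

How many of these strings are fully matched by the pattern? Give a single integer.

5

A → match
B → match
C → match
D → match
E → no match
F → match
Total matched: 5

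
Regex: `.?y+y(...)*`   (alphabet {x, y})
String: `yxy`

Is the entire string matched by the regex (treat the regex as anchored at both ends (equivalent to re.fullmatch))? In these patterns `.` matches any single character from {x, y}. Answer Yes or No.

No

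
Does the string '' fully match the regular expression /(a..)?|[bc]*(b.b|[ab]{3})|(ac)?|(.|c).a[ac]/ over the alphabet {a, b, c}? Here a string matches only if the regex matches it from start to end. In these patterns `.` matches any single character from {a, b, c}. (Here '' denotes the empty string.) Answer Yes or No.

Yes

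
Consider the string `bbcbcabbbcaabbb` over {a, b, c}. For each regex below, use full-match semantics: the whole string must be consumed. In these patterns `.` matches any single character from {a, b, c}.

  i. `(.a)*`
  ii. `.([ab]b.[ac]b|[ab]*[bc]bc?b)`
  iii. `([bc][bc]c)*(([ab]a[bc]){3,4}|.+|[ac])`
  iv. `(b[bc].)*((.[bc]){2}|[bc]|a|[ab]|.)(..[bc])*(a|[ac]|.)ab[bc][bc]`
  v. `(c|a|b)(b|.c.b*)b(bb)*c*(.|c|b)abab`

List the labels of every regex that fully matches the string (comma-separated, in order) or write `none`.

i → no match
ii → no match
iii → match
iv → match
v → no match — must end with `abab`

iii, iv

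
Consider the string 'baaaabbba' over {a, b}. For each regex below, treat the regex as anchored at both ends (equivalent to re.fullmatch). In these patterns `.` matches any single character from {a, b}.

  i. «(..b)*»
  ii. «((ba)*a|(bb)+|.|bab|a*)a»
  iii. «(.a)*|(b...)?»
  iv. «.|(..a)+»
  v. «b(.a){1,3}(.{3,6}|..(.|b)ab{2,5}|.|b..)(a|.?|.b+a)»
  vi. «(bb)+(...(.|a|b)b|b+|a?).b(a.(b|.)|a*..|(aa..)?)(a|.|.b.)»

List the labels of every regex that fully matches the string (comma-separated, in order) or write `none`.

v

i → no match
ii → no match
iii → no match
iv → no match
v → match
vi → no match — must start with 'bb'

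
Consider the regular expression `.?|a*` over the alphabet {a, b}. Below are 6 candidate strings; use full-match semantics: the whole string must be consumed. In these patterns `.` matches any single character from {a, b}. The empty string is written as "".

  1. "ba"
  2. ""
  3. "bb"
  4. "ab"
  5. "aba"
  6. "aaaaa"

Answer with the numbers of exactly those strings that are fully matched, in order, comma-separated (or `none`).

2, 6

1 → no match
2 → match
3 → no match
4 → no match
5 → no match
6 → match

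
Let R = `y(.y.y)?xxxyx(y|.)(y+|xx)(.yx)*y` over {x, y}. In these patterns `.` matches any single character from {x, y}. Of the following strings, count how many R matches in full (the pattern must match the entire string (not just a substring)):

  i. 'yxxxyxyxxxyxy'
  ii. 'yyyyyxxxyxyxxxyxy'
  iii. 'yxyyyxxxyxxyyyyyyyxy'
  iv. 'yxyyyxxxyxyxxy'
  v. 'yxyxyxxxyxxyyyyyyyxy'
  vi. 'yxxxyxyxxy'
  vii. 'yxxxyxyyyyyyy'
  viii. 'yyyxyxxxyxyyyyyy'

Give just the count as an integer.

i → match
ii → match
iii → match
iv → match
v → match
vi. 'yxxxyxyxxy' → match
vii → match
viii → match
Total matched: 8

8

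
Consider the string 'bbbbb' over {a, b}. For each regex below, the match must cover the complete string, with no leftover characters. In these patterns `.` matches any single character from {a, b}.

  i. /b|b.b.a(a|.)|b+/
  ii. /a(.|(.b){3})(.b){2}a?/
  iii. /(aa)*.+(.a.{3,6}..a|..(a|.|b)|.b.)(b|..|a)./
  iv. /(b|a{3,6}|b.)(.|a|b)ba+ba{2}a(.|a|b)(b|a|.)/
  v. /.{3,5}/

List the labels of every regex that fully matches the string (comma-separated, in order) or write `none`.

i, v

i → match
ii → no match — must start with 'a'
iii → no match
iv → no match
v → match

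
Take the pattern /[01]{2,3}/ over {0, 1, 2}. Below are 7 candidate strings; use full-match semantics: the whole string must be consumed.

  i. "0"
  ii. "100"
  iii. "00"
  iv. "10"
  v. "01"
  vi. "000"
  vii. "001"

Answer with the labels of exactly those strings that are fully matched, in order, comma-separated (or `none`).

i → no match
ii → match
iii → match
iv → match
v → match
vi → match
vii → match

ii, iii, iv, v, vi, vii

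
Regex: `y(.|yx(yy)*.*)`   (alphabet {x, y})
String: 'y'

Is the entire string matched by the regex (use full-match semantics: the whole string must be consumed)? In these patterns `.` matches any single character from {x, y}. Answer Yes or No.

No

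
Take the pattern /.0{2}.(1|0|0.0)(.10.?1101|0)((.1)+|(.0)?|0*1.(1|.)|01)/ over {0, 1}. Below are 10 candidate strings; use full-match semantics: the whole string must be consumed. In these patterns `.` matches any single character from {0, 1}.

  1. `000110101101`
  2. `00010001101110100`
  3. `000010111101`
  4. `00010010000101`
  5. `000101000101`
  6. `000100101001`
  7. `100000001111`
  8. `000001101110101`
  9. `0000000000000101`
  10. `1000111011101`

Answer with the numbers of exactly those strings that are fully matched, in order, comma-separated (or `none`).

1, 2, 3, 5, 7, 8, 9, 10

1. `000110101101` → match
2 → match
3. `000010111101` → match
4 → no match
5. `000101000101` → match
6. `000100101001` → no match
7. `100000001111` → match
8 → match
9 → match
10 → match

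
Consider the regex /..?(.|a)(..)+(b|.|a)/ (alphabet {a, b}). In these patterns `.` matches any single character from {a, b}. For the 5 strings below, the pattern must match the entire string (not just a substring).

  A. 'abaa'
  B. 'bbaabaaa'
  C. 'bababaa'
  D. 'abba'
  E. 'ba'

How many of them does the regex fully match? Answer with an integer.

A. 'abaa' → no match
B. 'bbaabaaa' → match
C. 'bababaa' → match
D. 'abba' → no match
E. 'ba' → no match
Total matched: 2

2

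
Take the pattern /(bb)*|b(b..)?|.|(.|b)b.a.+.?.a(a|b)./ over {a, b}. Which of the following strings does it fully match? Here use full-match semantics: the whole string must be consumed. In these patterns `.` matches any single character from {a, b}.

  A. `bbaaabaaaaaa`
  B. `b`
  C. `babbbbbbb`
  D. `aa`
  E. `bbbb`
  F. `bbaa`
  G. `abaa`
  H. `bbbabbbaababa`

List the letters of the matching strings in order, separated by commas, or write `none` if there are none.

A → match
B → match
C → no match
D → no match
E → match
F → match
G → no match
H → match

A, B, E, F, H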